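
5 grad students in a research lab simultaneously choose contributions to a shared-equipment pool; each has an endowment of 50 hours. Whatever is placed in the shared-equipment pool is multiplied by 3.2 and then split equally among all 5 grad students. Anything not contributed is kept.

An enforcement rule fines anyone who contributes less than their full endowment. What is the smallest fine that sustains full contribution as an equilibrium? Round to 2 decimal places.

18.00 hours

Given the others contribute fully, the best deviation is to contribute 0 (any partial contribution still incurs the fine and gives up units whose private return 0.6400 is below 1).
Deviating from 50 to 0 saves 50 hours but forfeits the deviator's share of the drop in the shared-equipment pool: 3.2/5 × 50 = 32.00.
So the deviation gain is 50 − 32.00 = 18.00, and the fine must be at least 18.00 hours to wipe it out.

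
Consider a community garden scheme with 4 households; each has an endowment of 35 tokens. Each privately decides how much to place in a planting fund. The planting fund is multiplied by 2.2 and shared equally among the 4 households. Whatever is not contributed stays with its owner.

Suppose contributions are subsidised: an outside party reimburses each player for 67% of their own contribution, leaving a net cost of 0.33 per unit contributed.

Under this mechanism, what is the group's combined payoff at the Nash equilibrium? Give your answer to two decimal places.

With the mechanism, a contributed unit returns (2.2/4) / 0.33 = 1.6667 per unit of net cost to the contributor — now above 1 — so contributing fully is weakly dominant for every player.
At the Nash equilibrium everyone contributes 35. Group total payoff = 4 × (35 × 0.67 + 2.2 × 35) = 401.80.

401.80 tokens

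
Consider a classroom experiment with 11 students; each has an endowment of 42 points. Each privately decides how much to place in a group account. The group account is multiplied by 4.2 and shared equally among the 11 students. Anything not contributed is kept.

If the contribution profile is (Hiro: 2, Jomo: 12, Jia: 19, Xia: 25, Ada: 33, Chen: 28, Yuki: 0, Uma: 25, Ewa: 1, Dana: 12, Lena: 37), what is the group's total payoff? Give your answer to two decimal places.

Total contributed: 2 + 12 + 19 + 25 + 33 + 28 + 0 + 25 + 1 + 12 + 37 = 194; total kept: 11 × 42 − 194 = 268.
The group account pays out 4.2 × 194 = 814.80 in aggregate.
Group total = 268 + 814.80 = 1082.80.

1082.80 points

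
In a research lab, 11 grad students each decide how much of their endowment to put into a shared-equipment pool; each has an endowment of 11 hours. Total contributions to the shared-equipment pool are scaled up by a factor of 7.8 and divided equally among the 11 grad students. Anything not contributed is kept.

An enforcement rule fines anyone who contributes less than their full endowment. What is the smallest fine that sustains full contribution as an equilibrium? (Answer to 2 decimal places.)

3.20 hours

Given the others contribute fully, the best deviation is to contribute 0 (any partial contribution still incurs the fine and gives up units whose private return 0.7091 is below 1).
Deviating from 11 to 0 saves 11 hours but forfeits the deviator's share of the drop in the shared-equipment pool: 7.8/11 × 11 = 7.80.
So the deviation gain is 11 − 7.80 = 3.20, and the fine must be at least 3.20 hours to wipe it out.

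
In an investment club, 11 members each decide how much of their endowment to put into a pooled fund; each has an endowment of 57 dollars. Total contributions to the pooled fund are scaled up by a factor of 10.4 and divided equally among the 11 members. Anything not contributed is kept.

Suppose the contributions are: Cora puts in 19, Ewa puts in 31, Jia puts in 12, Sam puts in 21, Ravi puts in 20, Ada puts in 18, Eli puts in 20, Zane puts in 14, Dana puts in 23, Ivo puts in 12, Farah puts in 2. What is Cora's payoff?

Total contributed: 19 + 31 + 12 + 21 + 20 + 18 + 20 + 14 + 23 + 12 + 2 = 192.
Each receives 10.4 × 192 / 11 = 181.53 from the pooled fund.
Cora keeps 57 − 19 = 38, so Cora's payoff is 38 + 181.53 = 219.53.

219.53 dollars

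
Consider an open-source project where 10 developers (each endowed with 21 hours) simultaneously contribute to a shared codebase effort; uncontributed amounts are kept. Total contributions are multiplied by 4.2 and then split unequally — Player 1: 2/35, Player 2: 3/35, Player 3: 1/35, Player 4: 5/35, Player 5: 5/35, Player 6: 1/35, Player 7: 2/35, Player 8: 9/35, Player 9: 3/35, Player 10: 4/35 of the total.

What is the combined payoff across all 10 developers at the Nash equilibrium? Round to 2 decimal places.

Each unit j contributes comes back to j as 4.2 × (j's share), so j prefers to contribute only if that share exceeds 1/4.2 = 0.2381; otherwise keeping the unit dominates.
Only Player 8 (9/35) clears that bar, contributing 21; the remaining 9 contribute 0. Total contributed: 21.
The shared codebase effort pays out 4.2 × 21 = 88.20 in total (split across the unequal shares, but the aggregate is all that matters for the group sum).
The 9 free-riders keep 21 each, adding 189. Group total = 189 + 88.20 = 277.20.

277.20 hours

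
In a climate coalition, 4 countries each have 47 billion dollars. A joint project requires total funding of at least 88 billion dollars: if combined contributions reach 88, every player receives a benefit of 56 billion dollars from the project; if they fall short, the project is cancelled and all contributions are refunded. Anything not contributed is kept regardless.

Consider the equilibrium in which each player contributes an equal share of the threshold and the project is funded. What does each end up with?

Equal share of the threshold: 88/4 = 22.
At this profile no one gains by cutting their contribution: any cut drops the total below 88, the project is cancelled, contributions are refunded, and the deviator ends with 47, which is less than 47 − 22 + 56 = 81. Contributing more than 22 just wastes the excess. So contributing exactly 22 is a best response.
Each player's payoff: 47 − 22 + 56 = 81.

81 billion dollars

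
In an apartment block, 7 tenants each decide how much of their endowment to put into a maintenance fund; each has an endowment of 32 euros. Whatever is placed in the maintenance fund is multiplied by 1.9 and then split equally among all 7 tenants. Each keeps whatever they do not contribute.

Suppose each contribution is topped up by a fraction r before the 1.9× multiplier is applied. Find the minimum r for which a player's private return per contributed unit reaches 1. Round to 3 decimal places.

2.684

With matching at rate r, one contributed unit becomes (1 + r) in the maintenance fund and returns 1.9 × (1 + r) / 7 to the contributor.
Setting this equal to 1: 1 + r = 7/1.9 = 3.6842.
So the minimum matching rate is r = 3.6842 − 1 = 2.684.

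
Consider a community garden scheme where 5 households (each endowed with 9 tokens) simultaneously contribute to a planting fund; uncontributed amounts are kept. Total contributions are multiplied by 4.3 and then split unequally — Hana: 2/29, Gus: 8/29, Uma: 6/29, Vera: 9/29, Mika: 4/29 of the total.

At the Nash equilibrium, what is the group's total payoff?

Player j's private return per contributed unit is 4.3 × (j's share). Contributing is weakly dominant for j when that share is at least 1/4.3 = 0.2326, and contributing 0 is dominant otherwise.
Gus and Vera are above the threshold, contributing 9 each; the remaining 3 contribute 0. Total contributed: 18.
The planting fund pays out 4.3 × 18 = 77.40 in total (split across the unequal shares, but the aggregate is all that matters for the group sum).
The 3 free-riders keep 9 each, adding 27. Group total = 27 + 77.40 = 104.40.

104.40 tokens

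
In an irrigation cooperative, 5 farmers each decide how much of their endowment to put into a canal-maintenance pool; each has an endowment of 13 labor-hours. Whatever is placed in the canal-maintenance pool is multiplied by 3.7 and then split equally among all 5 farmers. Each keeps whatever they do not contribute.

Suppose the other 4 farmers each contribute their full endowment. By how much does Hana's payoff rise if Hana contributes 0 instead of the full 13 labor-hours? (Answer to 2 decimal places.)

Switching from a contribution of 13 to 0 lets Hana keep an extra 13 labor-hours, but lowers the canal-maintenance pool by 13, which costs Hana their own share of that drop: 3.7/5 × 13 = 9.62.
Net gain = 13 − 9.62 = 3.38. The private return per contributed unit (0.7400) is below 1, so free-riding is indeed the best response regardless of what the others do.

3.38 labor-hours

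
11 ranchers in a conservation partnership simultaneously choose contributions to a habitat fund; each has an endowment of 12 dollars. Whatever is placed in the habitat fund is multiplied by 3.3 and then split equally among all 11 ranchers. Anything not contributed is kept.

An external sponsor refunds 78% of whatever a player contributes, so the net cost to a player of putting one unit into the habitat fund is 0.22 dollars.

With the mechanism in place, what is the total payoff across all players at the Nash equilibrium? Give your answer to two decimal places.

538.56 dollars

With the mechanism, a contributed unit returns (3.3/11) / 0.22 = 1.3636 per unit of net cost to the contributor — now above 1 — so contributing fully is weakly dominant for every player.
So the Nash equilibrium is full contribution by all 11; the group earns 11 × (12 × 0.78 + 3.3 × 12) = 538.56.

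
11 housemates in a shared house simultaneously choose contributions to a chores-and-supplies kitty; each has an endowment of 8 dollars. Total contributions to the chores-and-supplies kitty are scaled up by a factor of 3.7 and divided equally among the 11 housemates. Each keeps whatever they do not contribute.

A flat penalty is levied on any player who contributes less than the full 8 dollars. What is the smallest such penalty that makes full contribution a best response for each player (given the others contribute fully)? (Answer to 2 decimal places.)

Given the others contribute fully, the best deviation is to contribute 0 (any partial contribution still incurs the fine and gives up units whose private return 0.3364 is below 1).
Deviating from 8 to 0 saves 8 dollars but forfeits the deviator's share of the drop in the chores-and-supplies kitty: 3.7/11 × 8 = 2.69.
So the deviation gain is 8 − 2.69 = 5.31, and the fine must be at least 5.31 dollars to wipe it out.

5.31 dollars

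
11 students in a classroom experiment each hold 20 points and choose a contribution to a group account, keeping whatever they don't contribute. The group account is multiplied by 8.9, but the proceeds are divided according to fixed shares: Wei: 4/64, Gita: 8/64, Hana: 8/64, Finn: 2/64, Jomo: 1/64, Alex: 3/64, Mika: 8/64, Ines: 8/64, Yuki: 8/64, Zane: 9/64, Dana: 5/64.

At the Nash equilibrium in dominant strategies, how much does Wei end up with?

86.75 points

Each unit j contributes comes back to j as 8.9 × (j's share), so j prefers to contribute only if that share exceeds 1/8.9 = 0.1124; otherwise keeping the unit dominates.
Gita, Hana, Mika, Ines, Yuki and Zane are above the threshold, contributing 20 each; the remaining 5 contribute 0. Total contributed: 120.
Wei keeps 20 and receives 8.9 × 120 × 4/64 = 66.75 from the group account, for a payoff of 86.75.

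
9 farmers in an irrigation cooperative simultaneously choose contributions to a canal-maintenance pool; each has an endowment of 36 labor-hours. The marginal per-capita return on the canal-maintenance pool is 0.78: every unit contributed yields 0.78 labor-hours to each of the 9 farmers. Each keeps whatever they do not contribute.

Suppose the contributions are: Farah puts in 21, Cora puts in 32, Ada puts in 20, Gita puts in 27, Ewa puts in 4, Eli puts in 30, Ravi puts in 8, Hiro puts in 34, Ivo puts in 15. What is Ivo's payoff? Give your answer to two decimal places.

Total contributed: 21 + 32 + 20 + 27 + 4 + 30 + 8 + 34 + 15 = 191.
Each receives 0.78 × 191 = 148.98 from the canal-maintenance pool.
Ivo keeps 36 − 15 = 21, so Ivo's payoff is 21 + 148.98 = 169.98.

169.98 labor-hours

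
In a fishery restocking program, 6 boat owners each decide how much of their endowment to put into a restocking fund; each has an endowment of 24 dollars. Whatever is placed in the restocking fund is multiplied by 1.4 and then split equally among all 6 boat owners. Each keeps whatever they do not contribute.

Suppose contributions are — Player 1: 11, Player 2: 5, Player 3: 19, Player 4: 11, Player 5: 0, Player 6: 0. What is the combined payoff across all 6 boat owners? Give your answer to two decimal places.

Total contributed: 11 + 5 + 19 + 11 + 0 + 0 = 46; total kept: 6 × 24 − 46 = 98.
The restocking fund pays out 1.4 × 46 = 64.40 in aggregate.
Group total = 98 + 64.40 = 162.40.

162.40 dollars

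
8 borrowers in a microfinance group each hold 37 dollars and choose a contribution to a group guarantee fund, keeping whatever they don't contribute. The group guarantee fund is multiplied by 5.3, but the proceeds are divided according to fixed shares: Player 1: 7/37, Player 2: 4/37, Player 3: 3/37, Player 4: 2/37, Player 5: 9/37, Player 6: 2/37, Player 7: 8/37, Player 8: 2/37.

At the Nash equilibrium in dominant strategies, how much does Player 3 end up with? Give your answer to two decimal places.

Player j's private return per contributed unit is 5.3 × (j's share). Contributing is weakly dominant for j when that share is at least 1/5.3 = 0.1887, and contributing 0 is dominant otherwise.
The shares above 0.1887 belong to Player 1, Player 5 and Player 7, contributing 37 each; the remaining 5 contribute 0. Total contributed: 111.
Player 3 keeps 37 and receives 5.3 × 111 × 3/37 = 47.70 from the group guarantee fund, for a payoff of 84.70.

84.70 dollars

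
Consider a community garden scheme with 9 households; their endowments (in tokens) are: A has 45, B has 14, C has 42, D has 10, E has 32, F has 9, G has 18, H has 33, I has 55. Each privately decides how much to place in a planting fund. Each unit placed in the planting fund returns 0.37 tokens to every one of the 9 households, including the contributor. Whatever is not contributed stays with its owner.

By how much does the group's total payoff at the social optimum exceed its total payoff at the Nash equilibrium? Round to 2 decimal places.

601.14 tokens

The private return per contributed unit is 0.37 < 1 for everyone, so the Nash equilibrium is zero contribution and the group total is Σ E_j = 45 + 14 + 42 + 10 + 32 + 9 + 18 + 33 + 55 = 258.
Each contributed unit returns 3.330 to the group, so the social optimum is full contribution by everyone: group total = 3.330 × 258 = 859.14.
Efficiency loss = (3.330 − 1) × 258 = 601.14.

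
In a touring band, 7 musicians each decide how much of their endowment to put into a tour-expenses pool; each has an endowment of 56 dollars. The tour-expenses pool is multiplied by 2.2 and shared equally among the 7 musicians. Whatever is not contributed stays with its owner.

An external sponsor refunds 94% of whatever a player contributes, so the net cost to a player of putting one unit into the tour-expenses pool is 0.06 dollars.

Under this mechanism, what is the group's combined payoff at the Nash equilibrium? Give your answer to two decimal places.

1230.88 dollars

With the mechanism, a contributed unit returns (2.2/7) / 0.06 = 5.2381 per unit of net cost to the contributor — now above 1 — so contributing fully is weakly dominant for every player.
So the Nash equilibrium is full contribution by all 7; the group earns 7 × (56 × 0.94 + 2.2 × 56) = 1230.88.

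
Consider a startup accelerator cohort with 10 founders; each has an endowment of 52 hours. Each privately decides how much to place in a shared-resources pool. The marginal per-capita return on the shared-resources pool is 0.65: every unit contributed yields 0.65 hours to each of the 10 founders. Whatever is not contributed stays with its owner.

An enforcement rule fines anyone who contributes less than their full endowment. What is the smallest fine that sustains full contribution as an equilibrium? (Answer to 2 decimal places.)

Given the others contribute fully, the best deviation is to contribute 0 (any partial contribution still incurs the fine and gives up units whose private return 0.65 is below 1).
Deviating from 52 to 0 saves 52 hours but forfeits the deviator's share of the drop in the shared-resources pool: 0.65 × 52 = 33.80.
So the deviation gain is 52 − 33.80 = 18.20, and the fine must be at least 18.20 hours to wipe it out.

18.20 hours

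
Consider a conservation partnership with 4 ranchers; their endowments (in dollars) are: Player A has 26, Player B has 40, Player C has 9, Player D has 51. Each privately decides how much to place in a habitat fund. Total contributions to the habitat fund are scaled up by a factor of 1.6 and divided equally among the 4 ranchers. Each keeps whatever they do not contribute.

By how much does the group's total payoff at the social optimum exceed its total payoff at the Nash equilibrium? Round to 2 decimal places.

The private return per contributed unit is 1.6/4 = 0.4000 < 1 for every player regardless of endowment, so the Nash equilibrium is zero contribution and the group total is Σ E_j = 26 + 40 + 9 + 51 = 126.
Each contributed unit returns 1.600 to the group, so the social optimum is full contribution by everyone: group total = 1.600 × 126 = 201.60.
Efficiency loss = (1.600 − 1) × 126 = 75.60.

75.60 dollars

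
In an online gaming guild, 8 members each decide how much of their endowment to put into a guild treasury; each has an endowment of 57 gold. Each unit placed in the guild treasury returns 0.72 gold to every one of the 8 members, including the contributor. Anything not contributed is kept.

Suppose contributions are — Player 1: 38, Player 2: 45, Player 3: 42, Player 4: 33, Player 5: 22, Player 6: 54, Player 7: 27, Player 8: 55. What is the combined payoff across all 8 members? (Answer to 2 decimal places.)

1960.16 gold

Total contributed: 38 + 45 + 42 + 33 + 22 + 54 + 27 + 55 = 316; total kept: 8 × 57 − 316 = 140.
The guild treasury pays out 0.72 × 8 × 316 = 1820.16 in aggregate.
Group total = 140 + 1820.16 = 1960.16.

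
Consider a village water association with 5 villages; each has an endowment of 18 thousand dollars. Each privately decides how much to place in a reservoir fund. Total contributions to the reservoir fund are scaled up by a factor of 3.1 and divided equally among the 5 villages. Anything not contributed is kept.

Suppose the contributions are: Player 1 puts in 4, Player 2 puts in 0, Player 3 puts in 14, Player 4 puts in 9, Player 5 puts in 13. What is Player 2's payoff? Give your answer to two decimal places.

Total contributed: 4 + 0 + 14 + 9 + 13 = 40.
Each receives 3.1 × 40 / 5 = 24.80 from the reservoir fund.
Player 2 keeps 18 − 0 = 18, so Player 2's payoff is 18 + 24.80 = 42.80.

42.80 thousand dollars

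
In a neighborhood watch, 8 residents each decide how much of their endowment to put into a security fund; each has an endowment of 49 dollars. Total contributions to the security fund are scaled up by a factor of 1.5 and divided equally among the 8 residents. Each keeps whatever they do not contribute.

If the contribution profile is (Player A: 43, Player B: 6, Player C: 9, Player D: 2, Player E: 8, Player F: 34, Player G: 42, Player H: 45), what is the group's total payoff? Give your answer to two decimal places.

486.50 dollars

Total contributed: 43 + 6 + 9 + 2 + 8 + 34 + 42 + 45 = 189; total kept: 8 × 49 − 189 = 203.
The security fund pays out 1.5 × 189 = 283.50 in aggregate.
Group total = 203 + 283.50 = 486.50.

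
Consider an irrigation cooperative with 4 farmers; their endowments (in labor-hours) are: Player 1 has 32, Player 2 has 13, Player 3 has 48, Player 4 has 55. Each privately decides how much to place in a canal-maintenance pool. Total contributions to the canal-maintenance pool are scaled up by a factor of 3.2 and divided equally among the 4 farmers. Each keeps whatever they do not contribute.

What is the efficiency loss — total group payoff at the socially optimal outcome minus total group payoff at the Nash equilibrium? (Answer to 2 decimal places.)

325.60 labor-hours

The private return per contributed unit is 3.2/4 = 0.8000 < 1 for every player regardless of endowment, so the Nash equilibrium is zero contribution and the group total is Σ E_j = 32 + 13 + 48 + 55 = 148.
Each contributed unit returns 3.200 to the group, so the social optimum is full contribution by everyone: group total = 3.200 × 148 = 473.60.
Efficiency loss = (3.200 − 1) × 148 = 325.60.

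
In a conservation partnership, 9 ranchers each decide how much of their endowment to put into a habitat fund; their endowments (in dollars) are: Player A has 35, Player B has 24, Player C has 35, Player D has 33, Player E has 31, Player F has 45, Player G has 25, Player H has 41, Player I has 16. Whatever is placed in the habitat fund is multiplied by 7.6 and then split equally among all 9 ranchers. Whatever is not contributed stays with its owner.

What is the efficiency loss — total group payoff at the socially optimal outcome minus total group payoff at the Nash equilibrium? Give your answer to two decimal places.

1881.00 dollars

The private return per contributed unit is 7.6/9 = 0.8444 < 1 for every player regardless of endowment, so the Nash equilibrium is zero contribution and the group total is Σ E_j = 35 + 24 + 35 + 33 + 31 + 45 + 25 + 41 + 16 = 285.
Each contributed unit returns 7.600 to the group, so the social optimum is full contribution by everyone: group total = 7.600 × 285 = 2166.00.
Efficiency loss = (7.600 − 1) × 285 = 1881.00.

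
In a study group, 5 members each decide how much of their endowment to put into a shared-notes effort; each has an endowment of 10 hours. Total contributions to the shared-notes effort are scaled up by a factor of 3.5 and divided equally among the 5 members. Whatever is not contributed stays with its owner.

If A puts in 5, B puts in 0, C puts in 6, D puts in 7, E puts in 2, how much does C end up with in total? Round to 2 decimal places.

18.00 hours

Total contributed: 5 + 0 + 6 + 7 + 2 = 20.
Each receives 3.5 × 20 / 5 = 14.00 from the shared-notes effort.
C keeps 10 − 6 = 4, so C's payoff is 4 + 14.00 = 18.00.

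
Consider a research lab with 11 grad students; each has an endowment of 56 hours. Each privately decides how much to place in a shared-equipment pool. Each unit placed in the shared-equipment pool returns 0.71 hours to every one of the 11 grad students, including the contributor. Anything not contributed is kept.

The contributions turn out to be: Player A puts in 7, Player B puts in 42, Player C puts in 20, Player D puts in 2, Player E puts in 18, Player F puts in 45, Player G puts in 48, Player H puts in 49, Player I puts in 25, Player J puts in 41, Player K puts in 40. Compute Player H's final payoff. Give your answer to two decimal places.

Total contributed: 7 + 42 + 20 + 2 + 18 + 45 + 48 + 49 + 25 + 41 + 40 = 337.
Each receives 0.71 × 337 = 239.27 from the shared-equipment pool.
Player H keeps 56 − 49 = 7, so Player H's payoff is 7 + 239.27 = 246.27.

246.27 hours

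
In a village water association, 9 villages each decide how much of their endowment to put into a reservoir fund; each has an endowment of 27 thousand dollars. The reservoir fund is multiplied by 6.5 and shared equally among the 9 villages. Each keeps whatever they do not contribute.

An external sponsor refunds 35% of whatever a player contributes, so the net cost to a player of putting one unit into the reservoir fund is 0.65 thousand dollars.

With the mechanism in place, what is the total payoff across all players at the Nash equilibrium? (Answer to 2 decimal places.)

Under the mechanism each unit contributed yields (6.5/9) / 0.65 = 1.1111 back to its contributor per unit of net cost, which exceeds 1, making full contribution the dominant choice for everyone.
So the Nash equilibrium is full contribution by all 9; the group earns 9 × (27 × 0.35 + 6.5 × 27) = 1664.55.

1664.55 thousand dollars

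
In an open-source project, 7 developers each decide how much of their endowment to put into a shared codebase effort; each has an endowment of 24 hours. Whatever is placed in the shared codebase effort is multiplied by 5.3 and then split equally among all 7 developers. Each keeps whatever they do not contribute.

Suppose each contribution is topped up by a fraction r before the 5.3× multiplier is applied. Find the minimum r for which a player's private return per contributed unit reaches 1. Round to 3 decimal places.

With matching at rate r, one contributed unit becomes (1 + r) in the shared codebase effort and returns 5.3 × (1 + r) / 7 to the contributor.
Setting this equal to 1: 1 + r = 7/5.3 = 1.3208.
So the minimum matching rate is r = 1.3208 − 1 = 0.321.

0.321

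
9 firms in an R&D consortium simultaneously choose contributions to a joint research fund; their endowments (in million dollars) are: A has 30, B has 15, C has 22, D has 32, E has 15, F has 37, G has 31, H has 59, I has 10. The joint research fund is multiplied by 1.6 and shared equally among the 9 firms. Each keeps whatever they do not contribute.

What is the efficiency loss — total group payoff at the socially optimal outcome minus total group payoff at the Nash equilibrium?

150.60 million dollars

The private return per contributed unit is 1.6/9 = 0.1778 < 1 for every player regardless of endowment, so the Nash equilibrium is zero contribution and the group total is Σ E_j = 30 + 15 + 22 + 32 + 15 + 37 + 31 + 59 + 10 = 251.
Each contributed unit returns 1.600 to the group, so the social optimum is full contribution by everyone: group total = 1.600 × 251 = 401.60.
Efficiency loss = (1.600 − 1) × 251 = 150.60.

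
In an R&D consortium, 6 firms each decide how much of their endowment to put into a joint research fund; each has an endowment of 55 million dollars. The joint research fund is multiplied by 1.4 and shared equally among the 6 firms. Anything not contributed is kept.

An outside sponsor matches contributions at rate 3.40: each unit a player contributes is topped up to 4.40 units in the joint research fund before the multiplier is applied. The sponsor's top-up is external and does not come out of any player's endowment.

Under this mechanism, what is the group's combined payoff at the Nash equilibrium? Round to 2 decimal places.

2032.80 million dollars

With the mechanism, a contributed unit returns 1.4 × 4.40 / 6 = 1.0267 per unit of net cost to the contributor — now above 1 — so contributing fully is weakly dominant for every player.
At the Nash equilibrium everyone contributes 55. Group total payoff = 1.4 × 4.40 × 330 = 2032.80.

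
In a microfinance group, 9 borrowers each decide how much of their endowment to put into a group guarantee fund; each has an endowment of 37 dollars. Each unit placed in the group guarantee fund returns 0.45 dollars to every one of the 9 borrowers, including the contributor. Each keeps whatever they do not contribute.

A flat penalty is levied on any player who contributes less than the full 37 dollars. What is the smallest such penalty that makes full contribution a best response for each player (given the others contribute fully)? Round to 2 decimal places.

20.35 dollars

Given the others contribute fully, the best deviation is to contribute 0 (any partial contribution still incurs the fine and gives up units whose private return 0.45 is below 1).
Deviating from 37 to 0 saves 37 dollars but forfeits the deviator's share of the drop in the group guarantee fund: 0.45 × 37 = 16.65.
So the deviation gain is 37 − 16.65 = 20.35, and the fine must be at least 20.35 dollars to wipe it out.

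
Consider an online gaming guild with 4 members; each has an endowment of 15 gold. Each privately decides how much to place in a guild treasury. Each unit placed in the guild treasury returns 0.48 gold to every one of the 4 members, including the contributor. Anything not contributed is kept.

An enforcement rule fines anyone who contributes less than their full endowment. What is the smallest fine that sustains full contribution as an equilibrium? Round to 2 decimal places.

Given the others contribute fully, the best deviation is to contribute 0 (any partial contribution still incurs the fine and gives up units whose private return 0.48 is below 1).
Deviating from 15 to 0 saves 15 gold but forfeits the deviator's share of the drop in the guild treasury: 0.48 × 15 = 7.20.
So the deviation gain is 15 − 7.20 = 7.80, and the fine must be at least 7.80 gold to wipe it out.

7.80 gold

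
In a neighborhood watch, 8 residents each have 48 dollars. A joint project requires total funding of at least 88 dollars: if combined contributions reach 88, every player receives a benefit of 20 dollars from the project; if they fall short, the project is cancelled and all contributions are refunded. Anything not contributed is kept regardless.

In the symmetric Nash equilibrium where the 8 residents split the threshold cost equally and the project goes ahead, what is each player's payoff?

57 dollars

Equal share of the threshold: 88/8 = 11.
At this profile no one gains by cutting their contribution: any cut drops the total below 88, the project is cancelled, contributions are refunded, and the deviator ends with 48, which is less than 48 − 11 + 20 = 57. Contributing more than 11 just wastes the excess. So contributing exactly 11 is a best response.
Each player's payoff: 48 − 11 + 20 = 57.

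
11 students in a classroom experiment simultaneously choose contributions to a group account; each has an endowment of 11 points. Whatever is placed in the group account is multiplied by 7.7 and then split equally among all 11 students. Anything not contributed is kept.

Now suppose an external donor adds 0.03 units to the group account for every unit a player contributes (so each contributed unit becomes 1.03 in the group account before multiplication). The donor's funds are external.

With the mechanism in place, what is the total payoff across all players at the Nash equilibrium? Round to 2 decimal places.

With the mechanism, a contributed unit returns 7.7 × 1.03 / 11 = 0.7210 per unit of net cost — still below 1 — so contributing 0 remains dominant for every player.
At the Nash equilibrium no one contributes; group total payoff = 11 × 11 = 121.

121.00 points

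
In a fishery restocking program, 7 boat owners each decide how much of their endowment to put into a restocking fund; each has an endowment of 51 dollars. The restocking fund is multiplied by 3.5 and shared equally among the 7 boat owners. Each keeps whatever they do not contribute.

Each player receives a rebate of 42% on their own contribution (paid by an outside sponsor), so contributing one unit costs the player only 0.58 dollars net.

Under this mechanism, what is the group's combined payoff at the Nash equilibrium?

With the mechanism, a contributed unit returns (3.5/7) / 0.58 = 0.8621 per unit of net cost — still below 1 — so contributing 0 remains dominant for every player.
At the Nash equilibrium no one contributes; group total payoff = 7 × 51 = 357.

357.00 dollars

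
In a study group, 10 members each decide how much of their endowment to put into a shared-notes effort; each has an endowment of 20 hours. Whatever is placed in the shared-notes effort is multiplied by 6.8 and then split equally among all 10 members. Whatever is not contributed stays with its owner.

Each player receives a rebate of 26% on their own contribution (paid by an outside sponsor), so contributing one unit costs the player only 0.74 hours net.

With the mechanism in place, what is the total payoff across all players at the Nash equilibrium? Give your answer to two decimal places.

Even with the mechanism, each unit contributed returns only (6.8/10) / 0.74 = 0.9189 per unit of net cost, so contributing nothing is still dominant.
At the Nash equilibrium no one contributes; group total payoff = 10 × 20 = 200.

200.00 hours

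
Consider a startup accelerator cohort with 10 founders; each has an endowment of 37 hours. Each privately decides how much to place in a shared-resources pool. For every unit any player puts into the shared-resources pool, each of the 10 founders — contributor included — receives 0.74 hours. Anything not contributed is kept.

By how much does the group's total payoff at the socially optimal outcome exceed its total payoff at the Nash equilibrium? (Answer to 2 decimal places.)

2368.00 hours

The private return per contributed unit is 0.74 < 1, so contributing 0 is dominant for every player. At the Nash equilibrium everyone keeps their 37, and the group total is 10 × 37 = 370.
Each contributed unit returns 7.400 to the group as a whole (0.74 to each of 10 players), which exceeds 1, so the social optimum is full contribution: group total = 7.400 × 370 = 2738.00.
Efficiency loss = 2738.00 − 370 = 2368.00.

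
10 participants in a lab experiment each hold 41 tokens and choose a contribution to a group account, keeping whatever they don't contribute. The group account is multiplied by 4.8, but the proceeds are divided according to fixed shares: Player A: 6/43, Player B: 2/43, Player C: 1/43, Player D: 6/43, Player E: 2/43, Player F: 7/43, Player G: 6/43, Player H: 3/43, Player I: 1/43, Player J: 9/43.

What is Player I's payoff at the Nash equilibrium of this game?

A player with share s gets back 4.8·s per unit contributed, so full contribution is dominant for anyone with s > 1/4.8 = 0.2083 and zero contribution is dominant for anyone below.
Only Player J (9/43) clears that bar, contributing 41; the remaining 9 contribute 0. Total contributed: 41.
Player I keeps 41 and receives 4.8 × 41 × 1/43 = 4.58 from the group account, for a payoff of 45.58.

45.58 tokens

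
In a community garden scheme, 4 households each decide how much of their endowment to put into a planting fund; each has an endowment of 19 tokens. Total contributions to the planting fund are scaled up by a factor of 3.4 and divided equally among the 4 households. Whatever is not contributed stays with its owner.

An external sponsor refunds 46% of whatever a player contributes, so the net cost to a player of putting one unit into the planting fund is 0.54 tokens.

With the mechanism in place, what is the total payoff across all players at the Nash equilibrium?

293.36 tokens

The effective private return per unit is now (3.4/4) / 0.54 = 1.5741 > 1, so every player's dominant strategy flips to full contribution.
So the Nash equilibrium is full contribution by all 4; the group earns 4 × (19 × 0.46 + 3.4 × 19) = 293.36.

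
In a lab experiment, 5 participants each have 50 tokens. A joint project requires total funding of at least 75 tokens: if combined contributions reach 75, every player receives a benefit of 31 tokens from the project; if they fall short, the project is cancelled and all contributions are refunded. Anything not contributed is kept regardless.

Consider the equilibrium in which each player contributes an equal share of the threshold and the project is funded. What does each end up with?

Equal share of the threshold: 75/5 = 15.
At this profile no one gains by cutting their contribution: any cut drops the total below 75, the project is cancelled, contributions are refunded, and the deviator ends with 50, which is less than 50 − 15 + 31 = 66. Contributing more than 15 just wastes the excess. So contributing exactly 15 is a best response.
Each player's payoff: 50 − 15 + 31 = 66.

66 tokens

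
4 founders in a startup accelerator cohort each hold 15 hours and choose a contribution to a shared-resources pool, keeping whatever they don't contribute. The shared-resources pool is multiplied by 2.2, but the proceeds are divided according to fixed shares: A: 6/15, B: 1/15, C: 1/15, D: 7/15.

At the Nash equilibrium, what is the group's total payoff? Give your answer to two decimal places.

78.00 hours

Each unit j contributes comes back to j as 2.2 × (j's share), so j prefers to contribute only if that share exceeds 1/2.2 = 0.4545; otherwise keeping the unit dominates.
Only D (7/15) clears that bar, contributing 15; the remaining 3 contribute 0. Total contributed: 15.
The shared-resources pool pays out 2.2 × 15 = 33.00 in total (split across the unequal shares, but the aggregate is all that matters for the group sum).
The 3 free-riders keep 15 each, adding 45. Group total = 45 + 33.00 = 78.00.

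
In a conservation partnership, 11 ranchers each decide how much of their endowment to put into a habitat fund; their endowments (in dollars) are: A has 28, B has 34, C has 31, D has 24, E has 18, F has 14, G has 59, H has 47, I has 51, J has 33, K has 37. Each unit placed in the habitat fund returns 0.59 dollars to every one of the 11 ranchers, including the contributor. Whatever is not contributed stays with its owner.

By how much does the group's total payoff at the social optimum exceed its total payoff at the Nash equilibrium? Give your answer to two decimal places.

2064.24 dollars

The private return per contributed unit is 0.59 < 1 for everyone, so the Nash equilibrium is zero contribution and the group total is Σ E_j = 28 + 34 + 31 + 24 + 18 + 14 + 59 + 47 + 51 + 33 + 37 = 376.
Each contributed unit returns 6.490 to the group, so the social optimum is full contribution by everyone: group total = 6.490 × 376 = 2440.24.
Efficiency loss = (6.490 − 1) × 376 = 2064.24.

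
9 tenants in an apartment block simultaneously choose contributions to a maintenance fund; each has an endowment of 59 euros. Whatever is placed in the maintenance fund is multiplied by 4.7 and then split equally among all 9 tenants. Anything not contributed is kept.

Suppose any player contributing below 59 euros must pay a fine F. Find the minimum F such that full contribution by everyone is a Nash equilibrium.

Given the others contribute fully, the best deviation is to contribute 0 (any partial contribution still incurs the fine and gives up units whose private return 0.5222 is below 1).
Deviating from 59 to 0 saves 59 euros but forfeits the deviator's share of the drop in the maintenance fund: 4.7/9 × 59 = 30.81.
So the deviation gain is 59 − 30.81 = 28.19, and the fine must be at least 28.19 euros to wipe it out.

28.19 euros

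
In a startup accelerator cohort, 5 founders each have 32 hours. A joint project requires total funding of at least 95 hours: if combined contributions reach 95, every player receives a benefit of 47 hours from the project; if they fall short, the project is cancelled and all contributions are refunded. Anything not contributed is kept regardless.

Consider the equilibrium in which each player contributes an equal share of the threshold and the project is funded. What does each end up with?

Equal share of the threshold: 95/5 = 19.
At this profile no one gains by cutting their contribution: any cut drops the total below 95, the project is cancelled, contributions are refunded, and the deviator ends with 32, which is less than 32 − 19 + 47 = 60. Contributing more than 19 just wastes the excess. So contributing exactly 19 is a best response.
Each player's payoff: 32 − 19 + 47 = 60.

60 hours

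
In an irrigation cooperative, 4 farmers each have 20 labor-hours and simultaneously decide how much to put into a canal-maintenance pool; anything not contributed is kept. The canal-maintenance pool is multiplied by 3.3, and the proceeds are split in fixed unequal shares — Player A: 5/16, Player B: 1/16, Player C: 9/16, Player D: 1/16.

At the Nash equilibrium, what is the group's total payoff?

172.00 labor-hours

Each unit j contributes comes back to j as 3.3 × (j's share), so j prefers to contribute only if that share exceeds 1/3.3 = 0.3030; otherwise keeping the unit dominates.
Player A and Player C clear that bar, contributing 20 each; the remaining 2 contribute 0. Total contributed: 40.
The canal-maintenance pool pays out 3.3 × 40 = 132.00 in total (split across the unequal shares, but the aggregate is all that matters for the group sum).
The 2 free-riders keep 20 each, adding 40. Group total = 40 + 132.00 = 172.00.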